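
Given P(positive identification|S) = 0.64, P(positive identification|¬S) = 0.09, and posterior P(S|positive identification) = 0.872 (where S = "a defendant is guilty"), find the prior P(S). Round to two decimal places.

Bayes' rule in odds form gives O(S|E) = O(S)·[P(E|S)/P(E|¬S)], hence O(S) = O(S|E)/LR.
Posterior odds = 0.872/(1−0.872) = 6.8125. LR = 0.64/0.09 = 7.1111.
Prior odds = 6.8125/7.1111 = 0.9580, so P(S) = 0.9580/(1+0.9580) ≈ 0.49.

P(S) = 0.49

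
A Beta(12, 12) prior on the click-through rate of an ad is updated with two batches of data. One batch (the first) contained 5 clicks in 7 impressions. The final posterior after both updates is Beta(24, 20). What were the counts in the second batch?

7 clicks and 6 non-clicks

Because Beta–binomial updating is additive in the counts, the combined data contributed (α_post−α_prior, β_post−β_prior) successes and failures.
Total across both batches: 24−12=12 clicks, 20−12=8 non-clicks.
Subtract the first batch: 12−5=7 clicks and 8−2=6 non-clicks.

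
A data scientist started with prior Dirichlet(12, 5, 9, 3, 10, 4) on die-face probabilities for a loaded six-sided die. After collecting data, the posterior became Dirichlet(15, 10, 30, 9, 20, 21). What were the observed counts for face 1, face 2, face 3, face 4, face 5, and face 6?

counts (3, 5, 21, 6, 10, 17)

For a Dirichlet(α) prior with multinomial counts c, the posterior is Dirichlet(α + c) componentwise.
Counts are posterior − prior componentwise: 15−12=3, 10−5=5, 30−9=21, 9−3=6, 20−10=10, 21−4=17.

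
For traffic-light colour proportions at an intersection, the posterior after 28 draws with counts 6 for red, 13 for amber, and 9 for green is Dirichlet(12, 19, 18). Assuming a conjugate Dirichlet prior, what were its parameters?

Dirichlet(6, 6, 9)

For a Dirichlet(α) prior with multinomial counts c, the posterior is Dirichlet(α + c) componentwise.
Subtract each count from the matching posterior parameter: 12−6=6, 19−13=6, 18−9=9.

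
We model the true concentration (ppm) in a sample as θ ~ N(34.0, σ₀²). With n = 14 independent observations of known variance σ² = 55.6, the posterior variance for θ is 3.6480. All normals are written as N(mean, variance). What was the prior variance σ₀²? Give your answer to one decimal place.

Posterior precision equals prior precision plus data precision: 1/σ_n² = 1/σ₀² + n/σ².
So 1/σ₀² = 1/3.6480 − 14/55.6 = 0.274123 − 0.251799 = 0.022324.
Hence σ₀² = 1/0.022324 ≈ 44.8.

σ₀² = 44.8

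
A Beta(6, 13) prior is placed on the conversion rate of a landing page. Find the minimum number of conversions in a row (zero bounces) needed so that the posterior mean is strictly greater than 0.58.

After k conversions and 0 bounces the posterior is Beta(6+k, 13), with mean (6+k)/(6+13+k).
Set (6+k)/(19+k) > 0.58 and solve: k > (0.58·19 − 6)/(1 − 0.58) = 11.952.
The smallest integer exceeding 11.952 is 12.

k = 12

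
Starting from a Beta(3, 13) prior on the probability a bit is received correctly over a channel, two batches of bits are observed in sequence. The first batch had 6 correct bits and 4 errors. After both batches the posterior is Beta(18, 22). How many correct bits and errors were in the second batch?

Because Beta–binomial updating is additive in the counts, the combined data contributed (α_post−α_prior, β_post−β_prior) successes and failures.
Total across both batches: 18−3=15 correct bits, 22−13=9 errors.
Subtract the first batch: 15−6=9 correct bits and 9−4=5 errors.

9 correct bits and 5 errors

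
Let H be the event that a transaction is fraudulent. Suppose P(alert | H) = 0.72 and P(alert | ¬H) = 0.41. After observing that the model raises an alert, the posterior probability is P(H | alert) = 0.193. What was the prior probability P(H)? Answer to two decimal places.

P(H) = 0.12

In odds form, posterior odds = prior odds × likelihood ratio, so prior odds = posterior odds ÷ LR.
Posterior odds = 0.193/(1−0.193) = 0.2392. LR = 0.72/0.41 = 1.7561.
Prior odds = 0.2392/1.7561 = 0.1362, so P(H) = 0.1362/(1+0.1362) ≈ 0.12.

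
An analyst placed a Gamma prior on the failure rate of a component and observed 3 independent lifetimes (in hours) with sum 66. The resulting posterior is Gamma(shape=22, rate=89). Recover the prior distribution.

For an exponential likelihood with a Gamma(α, β) prior on the rate, n observations with total T give posterior Gamma(α+n, β+T).
So α = 22 − 3 = 19 and β = 89 − 66 = 23.

Gamma(shape=19, rate=23)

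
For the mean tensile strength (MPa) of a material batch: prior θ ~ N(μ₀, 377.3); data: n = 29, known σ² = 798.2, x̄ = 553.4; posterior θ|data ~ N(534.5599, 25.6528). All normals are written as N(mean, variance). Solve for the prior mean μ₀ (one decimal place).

The posterior mean is a precision-weighted average: μ_n = (τ₀μ₀ + τ_data·x̄)/(τ₀+τ_data), with τ₀=1/σ₀² and τ_data=n/σ².
Here τ₀ = 1/377.3 = 0.002650 and τ_data = 29/798.2 = 0.036332, so τ_n = 0.038982.
Rearranging for μ₀: μ₀ = (μ_n·τ_n − τ_data·x̄)/τ₀ = (534.5599·0.038982 − 0.036332·553.4) / 0.002650 = 0.732085/0.002650 ≈ 276.3.

μ₀ = 276.3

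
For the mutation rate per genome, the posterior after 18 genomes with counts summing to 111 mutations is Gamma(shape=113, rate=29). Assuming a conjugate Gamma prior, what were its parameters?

Gamma(shape=2, rate=11)

A Gamma(α, β) prior (rate parametrization) on a Poisson rate with n observations summing to S gives posterior Gamma(α+S, β+n).
So α = 113 − 111 = 2 and β = 29 − 18 = 11.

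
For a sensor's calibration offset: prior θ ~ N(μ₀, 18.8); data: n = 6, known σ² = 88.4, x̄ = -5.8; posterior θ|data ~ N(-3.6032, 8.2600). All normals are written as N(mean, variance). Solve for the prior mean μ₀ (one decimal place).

μ₀ = -0.8

With known observation variance, the Normal–Normal posterior has precision τ_n = τ₀ + n/σ² and mean μ_n = (τ₀μ₀ + (n/σ²)x̄)/τ_n.
Here τ₀ = 1/18.8 = 0.053191 and τ_data = 6/88.4 = 0.067873, so τ_n = 0.121064.
Rearranging for μ₀: μ₀ = (μ_n·τ_n − τ_data·x̄)/τ₀ = (-3.6032·0.121064 − 0.067873·-5.8) / 0.053191 = -0.042554/0.053191 ≈ -0.8.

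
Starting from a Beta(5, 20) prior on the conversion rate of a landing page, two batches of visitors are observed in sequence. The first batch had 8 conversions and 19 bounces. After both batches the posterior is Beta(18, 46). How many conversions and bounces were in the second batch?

Because Beta–binomial updating is additive in the counts, the combined data contributed (α_post−α_prior, β_post−β_prior) successes and failures.
Total across both batches: 18−5=13 conversions, 46−20=26 bounces.
Subtract the first batch: 13−8=5 conversions and 26−19=7 bounces.

5 conversions and 7 bounces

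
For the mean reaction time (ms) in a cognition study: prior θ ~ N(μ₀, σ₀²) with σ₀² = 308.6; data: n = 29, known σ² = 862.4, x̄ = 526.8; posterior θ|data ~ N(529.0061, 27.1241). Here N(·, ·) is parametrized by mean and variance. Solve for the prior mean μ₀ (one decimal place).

With known observation variance, the Normal–Normal posterior has precision τ_n = τ₀ + n/σ² and mean μ_n = (τ₀μ₀ + (n/σ²)x̄)/τ_n.
Here τ₀ = 1/308.6 = 0.003240 and τ_data = 29/862.4 = 0.033627, so τ_n = 0.036867.
Rearranging for μ₀: μ₀ = (μ_n·τ_n − τ_data·x̄)/τ₀ = (529.0061·0.036867 − 0.033627·526.8) / 0.003240 = 1.788164/0.003240 ≈ 551.9.

μ₀ = 551.9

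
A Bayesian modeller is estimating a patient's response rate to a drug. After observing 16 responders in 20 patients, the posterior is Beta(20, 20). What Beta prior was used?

Beta is conjugate to the binomial likelihood: posterior = Beta(a+s, b+f).
So a = 20 − 16 = 4 and b = 20 − 4 = 16.

Beta(4, 16)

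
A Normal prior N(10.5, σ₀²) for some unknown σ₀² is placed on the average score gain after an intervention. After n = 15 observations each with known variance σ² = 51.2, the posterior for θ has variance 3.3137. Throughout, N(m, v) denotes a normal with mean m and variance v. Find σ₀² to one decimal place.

σ₀² = 113.5

For the Normal–Normal model with known σ², precisions add: τ_n = τ₀ + n/σ².
So 1/σ₀² = 1/3.3137 − 15/51.2 = 0.301777 − 0.292969 = 0.008808.
Hence σ₀² = 1/0.008808 ≈ 113.5.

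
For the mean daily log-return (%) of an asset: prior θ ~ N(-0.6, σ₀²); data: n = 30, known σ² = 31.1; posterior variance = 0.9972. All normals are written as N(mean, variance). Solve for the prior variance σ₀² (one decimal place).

σ₀² = 26.2

For the Normal–Normal model with known σ², precisions add: τ_n = τ₀ + n/σ².
So 1/σ₀² = 1/0.9972 − 30/31.1 = 1.002808 − 0.964630 = 0.038178.
Hence σ₀² = 1/0.038178 ≈ 26.2.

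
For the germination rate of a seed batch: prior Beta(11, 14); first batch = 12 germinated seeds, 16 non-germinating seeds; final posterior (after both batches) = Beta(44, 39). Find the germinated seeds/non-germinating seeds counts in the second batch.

21 germinated seeds and 9 non-germinating seeds

Because Beta–binomial updating is additive in the counts, the combined data contributed (α_post−α_prior, β_post−β_prior) successes and failures.
Total across both batches: 44−11=33 germinated seeds, 39−14=25 non-germinating seeds.
Subtract the first batch: 33−12=21 germinated seeds and 25−16=9 non-germinating seeds.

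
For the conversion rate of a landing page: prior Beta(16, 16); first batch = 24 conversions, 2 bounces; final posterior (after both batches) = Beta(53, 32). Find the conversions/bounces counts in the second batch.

Because Beta–binomial updating is additive in the counts, the combined data contributed (α_post−α_prior, β_post−β_prior) successes and failures.
Total across both batches: 53−16=37 conversions, 32−16=16 bounces.
Subtract the first batch: 37−24=13 conversions and 16−2=14 bounces.

13 conversions and 14 bounces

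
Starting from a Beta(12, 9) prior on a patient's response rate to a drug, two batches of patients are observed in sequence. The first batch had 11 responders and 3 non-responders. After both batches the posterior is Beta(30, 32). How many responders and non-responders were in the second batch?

7 responders and 20 non-responders

Sequential conjugate updates are equivalent to a single update on the pooled data, so total successes = posterior α − prior α and total failures = posterior β − prior β.
Total across both batches: 30−12=18 responders, 32−9=23 non-responders.
Subtract the first batch: 18−11=7 responders and 23−3=20 non-responders.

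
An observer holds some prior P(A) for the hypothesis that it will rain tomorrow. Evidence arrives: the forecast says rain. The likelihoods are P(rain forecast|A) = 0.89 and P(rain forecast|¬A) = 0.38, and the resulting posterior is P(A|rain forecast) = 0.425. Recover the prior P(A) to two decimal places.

P(A) = 0.24

In odds form, posterior odds = prior odds × likelihood ratio, so prior odds = posterior odds ÷ LR.
Posterior odds = 0.425/(1−0.425) = 0.7391. LR = 0.89/0.38 = 2.3421.
Prior odds = 0.7391/2.3421 = 0.3156, so P(A) = 0.3156/(1+0.3156) ≈ 0.24.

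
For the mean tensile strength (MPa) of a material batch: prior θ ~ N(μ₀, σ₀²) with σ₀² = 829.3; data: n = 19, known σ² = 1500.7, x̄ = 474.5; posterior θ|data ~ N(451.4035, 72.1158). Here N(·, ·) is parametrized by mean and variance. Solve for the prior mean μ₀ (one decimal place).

With known observation variance, the Normal–Normal posterior has precision τ_n = τ₀ + n/σ² and mean μ_n = (τ₀μ₀ + (n/σ²)x̄)/τ_n.
Here τ₀ = 1/829.3 = 0.001206 and τ_data = 19/1500.7 = 0.012661, so τ_n = 0.013867.
Rearranging for μ₀: μ₀ = (μ_n·τ_n − τ_data·x̄)/τ₀ = (451.4035·0.013867 − 0.012661·474.5) / 0.001206 = 0.251968/0.001206 ≈ 208.9.

μ₀ = 208.9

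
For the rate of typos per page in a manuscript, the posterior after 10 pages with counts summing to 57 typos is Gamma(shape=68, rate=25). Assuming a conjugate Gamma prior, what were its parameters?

Gamma–Poisson conjugacy: posterior shape = α + Σxᵢ, posterior rate = β + n.
So α = 68 − 57 = 11 and β = 25 − 10 = 15.

Gamma(shape=11, rate=15)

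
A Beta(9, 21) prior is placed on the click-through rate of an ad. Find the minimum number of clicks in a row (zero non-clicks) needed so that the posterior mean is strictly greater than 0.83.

After k clicks and 0 non-clicks the posterior is Beta(9+k, 21), with mean (9+k)/(9+21+k).
Set (9+k)/(30+k) > 0.83 and solve: k > (0.83·30 − 9)/(1 − 0.83) = 93.529.
The smallest integer exceeding 93.529 is 94.

k = 94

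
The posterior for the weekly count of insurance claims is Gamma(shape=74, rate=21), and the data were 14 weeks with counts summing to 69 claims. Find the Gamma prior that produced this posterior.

Gamma(shape=5, rate=7)

A Gamma(α, β) prior (rate parametrization) on a Poisson rate with n observations summing to S gives posterior Gamma(α+S, β+n).
So α = 74 − 69 = 5 and β = 21 − 14 = 7.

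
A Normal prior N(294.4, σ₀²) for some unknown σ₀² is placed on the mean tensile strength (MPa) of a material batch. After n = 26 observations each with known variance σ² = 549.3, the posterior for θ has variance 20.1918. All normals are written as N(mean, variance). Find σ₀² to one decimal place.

σ₀² = 456.2

For the Normal–Normal model with known σ², precisions add: τ_n = τ₀ + n/σ².
So 1/σ₀² = 1/20.1918 − 26/549.3 = 0.049525 − 0.047333 = 0.002192.
Hence σ₀² = 1/0.002192 ≈ 456.2.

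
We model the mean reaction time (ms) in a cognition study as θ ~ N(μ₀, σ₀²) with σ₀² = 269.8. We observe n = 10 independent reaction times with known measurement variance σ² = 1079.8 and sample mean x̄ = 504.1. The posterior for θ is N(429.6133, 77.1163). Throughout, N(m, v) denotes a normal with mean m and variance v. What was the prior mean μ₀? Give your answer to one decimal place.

μ₀ = 243.5

With known observation variance, the Normal–Normal posterior has precision τ_n = τ₀ + n/σ² and mean μ_n = (τ₀μ₀ + (n/σ²)x̄)/τ_n.
Here τ₀ = 1/269.8 = 0.003706 and τ_data = 10/1079.8 = 0.009261, so τ_n = 0.012967.
Rearranging for μ₀: μ₀ = (μ_n·τ_n − τ_data·x̄)/τ₀ = (429.6133·0.012967 − 0.009261·504.1) / 0.003706 = 0.902326/0.003706 ≈ 243.5.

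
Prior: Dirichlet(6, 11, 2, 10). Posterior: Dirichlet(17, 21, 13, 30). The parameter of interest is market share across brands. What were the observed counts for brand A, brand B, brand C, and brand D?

For a Dirichlet(α) prior with multinomial counts c, the posterior is Dirichlet(α + c) componentwise.
Counts are posterior − prior componentwise: 17−6=11, 21−11=10, 13−2=11, 30−10=20.

counts (11, 10, 11, 20)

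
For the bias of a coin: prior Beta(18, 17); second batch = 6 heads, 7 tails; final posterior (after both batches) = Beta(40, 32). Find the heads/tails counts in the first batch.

Sequential conjugate updates are equivalent to a single update on the pooled data, so total successes = posterior α − prior α and total failures = posterior β − prior β.
Total across both batches: 40−18=22 heads, 32−17=15 tails.
Subtract the second batch: 22−6=16 heads and 15−7=8 tails.

16 heads and 8 tails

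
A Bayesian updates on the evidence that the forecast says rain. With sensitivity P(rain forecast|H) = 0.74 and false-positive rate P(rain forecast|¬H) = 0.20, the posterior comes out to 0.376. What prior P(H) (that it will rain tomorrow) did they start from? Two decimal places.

Bayes' rule in odds form gives O(H|E) = O(H)·[P(E|H)/P(E|¬H)], hence O(H) = O(H|E)/LR.
Posterior odds = 0.376/(1−0.376) = 0.6026. LR = 0.74/0.20 = 3.7000.
Prior odds = 0.6026/3.7000 = 0.1629, so P(H) = 0.1629/(1+0.1629) ≈ 0.14.

P(H) = 0.14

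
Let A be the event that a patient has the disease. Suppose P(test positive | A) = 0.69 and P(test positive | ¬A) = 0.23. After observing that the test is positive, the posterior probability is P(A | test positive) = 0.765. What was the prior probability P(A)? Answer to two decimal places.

Bayes' rule in odds form gives O(A|E) = O(A)·[P(E|A)/P(E|¬A)], hence O(A) = O(A|E)/LR.
Posterior odds = 0.765/(1−0.765) = 3.2553. LR = 0.69/0.23 = 3.0000.
Prior odds = 3.2553/3.0000 = 1.0851, so P(A) = 1.0851/(1+1.0851) ≈ 0.52.

P(A) = 0.52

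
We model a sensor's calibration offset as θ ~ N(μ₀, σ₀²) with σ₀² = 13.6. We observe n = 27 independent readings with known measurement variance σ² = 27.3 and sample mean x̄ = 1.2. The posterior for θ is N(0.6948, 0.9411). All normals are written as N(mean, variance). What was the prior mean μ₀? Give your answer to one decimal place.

With known observation variance, the Normal–Normal posterior has precision τ_n = τ₀ + n/σ² and mean μ_n = (τ₀μ₀ + (n/σ²)x̄)/τ_n.
Here τ₀ = 1/13.6 = 0.073529 and τ_data = 27/27.3 = 0.989011, so τ_n = 1.062540.
Rearranging for μ₀: μ₀ = (μ_n·τ_n − τ_data·x̄)/τ₀ = (0.6948·1.062540 − 0.989011·1.2) / 0.073529 = -0.448560/0.073529 ≈ -6.1.

μ₀ = -6.1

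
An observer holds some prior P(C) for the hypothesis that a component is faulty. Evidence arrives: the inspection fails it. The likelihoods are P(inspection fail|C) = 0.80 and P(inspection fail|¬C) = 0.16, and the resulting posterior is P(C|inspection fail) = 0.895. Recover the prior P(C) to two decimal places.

P(C) = 0.63

Bayes' rule in odds form gives O(C|E) = O(C)·[P(E|C)/P(E|¬C)], hence O(C) = O(C|E)/LR.
Posterior odds = 0.895/(1−0.895) = 8.5238. LR = 0.80/0.16 = 5.0000.
Prior odds = 8.5238/5.0000 = 1.7048, so P(C) = 1.7048/(1+1.7048) ≈ 0.63.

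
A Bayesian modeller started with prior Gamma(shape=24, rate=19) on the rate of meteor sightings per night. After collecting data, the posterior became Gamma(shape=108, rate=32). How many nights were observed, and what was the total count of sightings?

A Gamma(α, β) prior (rate parametrization) on a Poisson rate with n observations summing to S gives posterior Gamma(α+S, β+n).
Matching: Σxᵢ = 108 − 24 = 84 and n = 32 − 19 = 13.

n = 13 nights with total 84 sightings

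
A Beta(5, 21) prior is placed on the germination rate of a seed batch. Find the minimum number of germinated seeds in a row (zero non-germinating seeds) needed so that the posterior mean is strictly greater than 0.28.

k = 4

After k germinated seeds and 0 non-germinating seeds the posterior is Beta(5+k, 21), with mean (5+k)/(5+21+k).
Set (5+k)/(26+k) > 0.28 and solve: k > (0.28·26 − 5)/(1 − 0.28) = 3.167.
The smallest integer exceeding 3.167 is 4, and checking k=4: (9)/(30) = 0.3000 > 0.28.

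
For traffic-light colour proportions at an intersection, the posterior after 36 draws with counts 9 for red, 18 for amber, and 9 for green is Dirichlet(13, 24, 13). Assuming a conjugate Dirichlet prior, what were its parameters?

Dirichlet(4, 6, 4)

For a Dirichlet(α) prior with multinomial counts c, the posterior is Dirichlet(α + c) componentwise.
Subtract each count from the matching posterior parameter: 13−9=4, 24−18=6, 13−9=4.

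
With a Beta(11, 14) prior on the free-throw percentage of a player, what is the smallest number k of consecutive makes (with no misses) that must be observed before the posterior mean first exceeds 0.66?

k = 17

After k makes and 0 misses the posterior is Beta(11+k, 14), with mean (11+k)/(11+14+k).
Set (11+k)/(25+k) > 0.66 and solve: k > (0.66·25 − 11)/(1 − 0.66) = 16.176.
The smallest integer exceeding 16.176 is 17, and checking k=17: (28)/(42) = 0.6667 > 0.66.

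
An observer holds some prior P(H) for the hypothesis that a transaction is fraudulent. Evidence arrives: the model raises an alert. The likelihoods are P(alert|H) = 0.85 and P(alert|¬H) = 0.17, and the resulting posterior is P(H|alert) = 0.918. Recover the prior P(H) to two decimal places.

P(H) = 0.69

In odds form, posterior odds = prior odds × likelihood ratio, so prior odds = posterior odds ÷ LR.
Posterior odds = 0.918/(1−0.918) = 11.1951. LR = 0.85/0.17 = 5.0000.
Prior odds = 11.1951/5.0000 = 2.2390, so P(H) = 2.2390/(1+2.2390) ≈ 0.69.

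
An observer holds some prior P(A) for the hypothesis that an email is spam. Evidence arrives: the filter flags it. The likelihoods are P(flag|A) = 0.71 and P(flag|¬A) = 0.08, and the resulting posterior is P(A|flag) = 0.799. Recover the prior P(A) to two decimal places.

P(A) = 0.31

Bayes' rule in odds form gives O(A|E) = O(A)·[P(E|A)/P(E|¬A)], hence O(A) = O(A|E)/LR.
Posterior odds = 0.799/(1−0.799) = 3.9751. LR = 0.71/0.08 = 8.8750.
Prior odds = 3.9751/8.8750 = 0.4479, so P(A) = 0.4479/(1+0.4479) ≈ 0.31.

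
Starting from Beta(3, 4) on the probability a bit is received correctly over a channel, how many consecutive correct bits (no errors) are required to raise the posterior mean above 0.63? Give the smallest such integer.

k = 4

After k correct bits and 0 errors the posterior is Beta(3+k, 4), with mean (3+k)/(3+4+k).
Set (3+k)/(7+k) > 0.63 and solve: k > (0.63·7 − 3)/(1 − 0.63) = 3.811.
The smallest integer exceeding 3.811 is 4.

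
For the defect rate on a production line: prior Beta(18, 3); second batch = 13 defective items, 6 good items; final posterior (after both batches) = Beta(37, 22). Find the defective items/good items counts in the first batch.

6 defective items and 13 good items

Sequential conjugate updates are equivalent to a single update on the pooled data, so total successes = posterior α − prior α and total failures = posterior β − prior β.
Total across both batches: 37−18=19 defective items, 22−3=19 good items.
Subtract the second batch: 19−13=6 defective items and 19−6=13 good items.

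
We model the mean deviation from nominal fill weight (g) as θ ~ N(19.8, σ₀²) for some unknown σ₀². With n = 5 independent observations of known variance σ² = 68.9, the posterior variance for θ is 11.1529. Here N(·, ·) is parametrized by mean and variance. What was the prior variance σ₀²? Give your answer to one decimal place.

σ₀² = 58.5

Posterior precision equals prior precision plus data precision: 1/σ_n² = 1/σ₀² + n/σ².
So 1/σ₀² = 1/11.1529 − 5/68.9 = 0.089663 − 0.072569 = 0.017094.
Hence σ₀² = 1/0.017094 ≈ 58.5.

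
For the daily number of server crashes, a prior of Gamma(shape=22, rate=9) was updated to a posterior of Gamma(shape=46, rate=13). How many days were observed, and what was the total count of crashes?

n = 4 days with total 24 crashes

Gamma–Poisson conjugacy: posterior shape = α + Σxᵢ, posterior rate = β + n.
Matching: Σxᵢ = 46 − 22 = 24 and n = 13 − 9 = 4.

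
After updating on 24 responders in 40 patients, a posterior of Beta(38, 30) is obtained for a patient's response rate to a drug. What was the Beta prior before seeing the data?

Beta(14, 14)

A Beta(α, β) prior with s successes and f failures in binomial data gives a Beta(α+s, β+f) posterior.
Subtract the data counts: 38−24=14, 30−16=14.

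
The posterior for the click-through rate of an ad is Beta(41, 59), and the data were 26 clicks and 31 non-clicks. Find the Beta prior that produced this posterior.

Beta(15, 28)

A Beta(α, β) prior with s successes and f failures in binomial data gives a Beta(α+s, β+f) posterior.
Subtract the data counts: 41−26=15, 59−31=28.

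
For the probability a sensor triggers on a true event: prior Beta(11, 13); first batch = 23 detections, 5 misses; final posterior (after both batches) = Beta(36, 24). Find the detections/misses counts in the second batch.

Because Beta–binomial updating is additive in the counts, the combined data contributed (α_post−α_prior, β_post−β_prior) successes and failures.
Total across both batches: 36−11=25 detections, 24−13=11 misses.
Subtract the first batch: 25−23=2 detections and 11−5=6 misses.

2 detections and 6 misses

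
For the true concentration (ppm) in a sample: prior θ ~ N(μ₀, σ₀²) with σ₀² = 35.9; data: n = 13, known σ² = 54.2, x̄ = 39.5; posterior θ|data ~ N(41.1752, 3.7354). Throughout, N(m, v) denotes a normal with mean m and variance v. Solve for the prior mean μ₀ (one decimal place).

With known observation variance, the Normal–Normal posterior has precision τ_n = τ₀ + n/σ² and mean μ_n = (τ₀μ₀ + (n/σ²)x̄)/τ_n.
Here τ₀ = 1/35.9 = 0.027855 and τ_data = 13/54.2 = 0.239852, so τ_n = 0.267707.
Rearranging for μ₀: μ₀ = (μ_n·τ_n − τ_data·x̄)/τ₀ = (41.1752·0.267707 − 0.239852·39.5) / 0.027855 = 1.548735/0.027855 ≈ 55.6.

μ₀ = 55.6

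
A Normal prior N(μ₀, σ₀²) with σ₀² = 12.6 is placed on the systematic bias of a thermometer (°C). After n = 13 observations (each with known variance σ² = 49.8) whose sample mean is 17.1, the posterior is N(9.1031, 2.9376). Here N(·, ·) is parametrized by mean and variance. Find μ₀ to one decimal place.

μ₀ = -17.2

With known observation variance, the Normal–Normal posterior has precision τ_n = τ₀ + n/σ² and mean μ_n = (τ₀μ₀ + (n/σ²)x̄)/τ_n.
Here τ₀ = 1/12.6 = 0.079365 and τ_data = 13/49.8 = 0.261044, so τ_n = 0.340409.
Rearranging for μ₀: μ₀ = (μ_n·τ_n − τ_data·x̄)/τ₀ = (9.1031·0.340409 − 0.261044·17.1) / 0.079365 = -1.365075/0.079365 ≈ -17.2.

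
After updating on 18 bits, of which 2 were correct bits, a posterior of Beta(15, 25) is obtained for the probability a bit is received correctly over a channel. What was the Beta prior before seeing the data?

Beta(13, 9)

A Beta(α, β) prior with s successes and f failures in binomial data gives a Beta(α+s, β+f) posterior.
So α = 15 − 2 = 13 and β = 25 − 16 = 9.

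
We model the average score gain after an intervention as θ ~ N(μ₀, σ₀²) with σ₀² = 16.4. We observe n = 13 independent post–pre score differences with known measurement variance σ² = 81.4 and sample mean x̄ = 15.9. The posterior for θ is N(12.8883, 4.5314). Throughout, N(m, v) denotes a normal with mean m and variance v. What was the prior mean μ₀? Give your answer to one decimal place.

μ₀ = 5.0

The posterior mean is a precision-weighted average: μ_n = (τ₀μ₀ + τ_data·x̄)/(τ₀+τ_data), with τ₀=1/σ₀² and τ_data=n/σ².
Here τ₀ = 1/16.4 = 0.060976 and τ_data = 13/81.4 = 0.159705, so τ_n = 0.220681.
Rearranging for μ₀: μ₀ = (μ_n·τ_n − τ_data·x̄)/τ₀ = (12.8883·0.220681 − 0.159705·15.9) / 0.060976 = 0.304893/0.060976 ≈ 5.0.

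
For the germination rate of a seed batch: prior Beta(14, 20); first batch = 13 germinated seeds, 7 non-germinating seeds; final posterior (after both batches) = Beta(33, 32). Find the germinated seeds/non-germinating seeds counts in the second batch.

6 germinated seeds and 5 non-germinating seeds

Because Beta–binomial updating is additive in the counts, the combined data contributed (α_post−α_prior, β_post−β_prior) successes and failures.
Total across both batches: 33−14=19 germinated seeds, 32−20=12 non-germinating seeds.
Subtract the first batch: 19−13=6 germinated seeds and 12−7=5 non-germinating seeds.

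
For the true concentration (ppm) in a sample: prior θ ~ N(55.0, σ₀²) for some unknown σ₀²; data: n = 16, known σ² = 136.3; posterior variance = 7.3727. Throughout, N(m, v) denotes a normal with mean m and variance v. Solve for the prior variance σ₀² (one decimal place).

σ₀² = 54.8

Posterior precision equals prior precision plus data precision: 1/σ_n² = 1/σ₀² + n/σ².
So 1/σ₀² = 1/7.3727 − 16/136.3 = 0.135636 − 0.117388 = 0.018248.
Hence σ₀² = 1/0.018248 ≈ 54.8.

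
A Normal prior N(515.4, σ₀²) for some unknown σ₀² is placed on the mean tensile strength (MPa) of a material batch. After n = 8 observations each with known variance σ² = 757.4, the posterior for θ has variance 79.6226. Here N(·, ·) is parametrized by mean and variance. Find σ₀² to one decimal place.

Posterior precision equals prior precision plus data precision: 1/σ_n² = 1/σ₀² + n/σ².
So 1/σ₀² = 1/79.6226 − 8/757.4 = 0.012559 − 0.010562 = 0.001997.
Hence σ₀² = 1/0.001997 ≈ 500.8.

σ₀² = 500.8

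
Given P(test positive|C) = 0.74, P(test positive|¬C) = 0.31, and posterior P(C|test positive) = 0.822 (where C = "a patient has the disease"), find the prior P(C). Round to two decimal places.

P(C) = 0.66

Bayes' rule in odds form gives O(C|E) = O(C)·[P(E|C)/P(E|¬C)], hence O(C) = O(C|E)/LR.
Posterior odds = 0.822/(1−0.822) = 4.6180. LR = 0.74/0.31 = 2.3871.
Prior odds = 4.6180/2.3871 = 1.9346, so P(C) = 1.9346/(1+1.9346) ≈ 0.66.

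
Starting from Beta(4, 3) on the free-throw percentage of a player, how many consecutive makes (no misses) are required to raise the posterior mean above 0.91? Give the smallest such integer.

k = 27

After k makes and 0 misses the posterior is Beta(4+k, 3), with mean (4+k)/(4+3+k).
Set (4+k)/(7+k) > 0.91 and solve: k > (0.91·7 − 4)/(1 − 0.91) = 26.333.
The smallest integer exceeding 26.333 is 27, and checking k=27: (31)/(34) = 0.9118 > 0.91.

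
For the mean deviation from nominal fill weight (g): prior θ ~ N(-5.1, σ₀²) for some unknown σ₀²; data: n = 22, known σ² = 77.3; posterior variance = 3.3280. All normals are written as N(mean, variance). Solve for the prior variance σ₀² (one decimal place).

For the Normal–Normal model with known σ², precisions add: τ_n = τ₀ + n/σ².
So 1/σ₀² = 1/3.3280 − 22/77.3 = 0.300481 − 0.284605 = 0.015876.
Hence σ₀² = 1/0.015876 ≈ 63.0.

σ₀² = 63.0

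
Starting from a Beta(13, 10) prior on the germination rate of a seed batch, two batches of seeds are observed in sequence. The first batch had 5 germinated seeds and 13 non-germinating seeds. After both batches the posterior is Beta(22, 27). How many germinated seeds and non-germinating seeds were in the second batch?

4 germinated seeds and 4 non-germinating seeds

Because Beta–binomial updating is additive in the counts, the combined data contributed (α_post−α_prior, β_post−β_prior) successes and failures.
Total across both batches: 22−13=9 germinated seeds, 27−10=17 non-germinating seeds.
Subtract the first batch: 9−5=4 germinated seeds and 17−13=4 non-germinating seeds.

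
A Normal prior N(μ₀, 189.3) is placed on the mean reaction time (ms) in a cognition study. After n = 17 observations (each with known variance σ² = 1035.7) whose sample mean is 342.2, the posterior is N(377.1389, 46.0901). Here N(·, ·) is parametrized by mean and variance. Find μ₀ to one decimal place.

With known observation variance, the Normal–Normal posterior has precision τ_n = τ₀ + n/σ² and mean μ_n = (τ₀μ₀ + (n/σ²)x̄)/τ_n.
Here τ₀ = 1/189.3 = 0.005283 and τ_data = 17/1035.7 = 0.016414, so τ_n = 0.021697.
Rearranging for μ₀: μ₀ = (μ_n·τ_n − τ_data·x̄)/τ₀ = (377.1389·0.021697 − 0.016414·342.2) / 0.005283 = 2.565912/0.005283 ≈ 485.7.

μ₀ = 485.7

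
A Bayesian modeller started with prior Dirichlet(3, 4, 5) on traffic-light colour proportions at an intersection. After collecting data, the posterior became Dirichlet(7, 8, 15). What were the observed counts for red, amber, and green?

For a Dirichlet(α) prior with multinomial counts c, the posterior is Dirichlet(α + c) componentwise.
Counts are posterior − prior componentwise: 7−3=4, 8−4=4, 15−5=10.

counts (4, 4, 10)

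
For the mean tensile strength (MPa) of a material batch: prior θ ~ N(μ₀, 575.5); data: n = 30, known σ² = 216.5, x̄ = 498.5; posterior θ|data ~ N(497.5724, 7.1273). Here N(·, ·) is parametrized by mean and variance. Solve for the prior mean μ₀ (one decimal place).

μ₀ = 423.6

The posterior mean is a precision-weighted average: μ_n = (τ₀μ₀ + τ_data·x̄)/(τ₀+τ_data), with τ₀=1/σ₀² and τ_data=n/σ².
Here τ₀ = 1/575.5 = 0.001738 and τ_data = 30/216.5 = 0.138568, so τ_n = 0.140306.
Rearranging for μ₀: μ₀ = (μ_n·τ_n − τ_data·x̄)/τ₀ = (497.5724·0.140306 − 0.138568·498.5) / 0.001738 = 0.736245/0.001738 ≈ 423.6.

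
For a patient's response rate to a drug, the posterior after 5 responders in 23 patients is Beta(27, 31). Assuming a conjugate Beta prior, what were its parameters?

A Beta(a, b) prior with s successes and f failures in binomial data gives a Beta(a+s, b+f) posterior.
Subtract the data counts: 27−5=22, 31−18=13.

Beta(22, 13)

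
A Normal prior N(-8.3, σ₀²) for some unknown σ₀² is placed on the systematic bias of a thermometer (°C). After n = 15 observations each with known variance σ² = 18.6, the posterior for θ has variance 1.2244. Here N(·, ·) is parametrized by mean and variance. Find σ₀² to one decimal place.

Posterior precision equals prior precision plus data precision: 1/σ_n² = 1/σ₀² + n/σ².
So 1/σ₀² = 1/1.2244 − 15/18.6 = 0.816727 − 0.806452 = 0.010275.
Hence σ₀² = 1/0.010275 ≈ 97.3.

σ₀² = 97.3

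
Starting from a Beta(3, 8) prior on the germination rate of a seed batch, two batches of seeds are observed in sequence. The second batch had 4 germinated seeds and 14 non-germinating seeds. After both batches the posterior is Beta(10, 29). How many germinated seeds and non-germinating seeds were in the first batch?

3 germinated seeds and 7 non-germinating seeds

Sequential conjugate updates are equivalent to a single update on the pooled data, so total successes = posterior α − prior α and total failures = posterior β − prior β.
Total across both batches: 10−3=7 germinated seeds, 29−8=21 non-germinating seeds.
Subtract the second batch: 7−4=3 germinated seeds and 21−14=7 non-germinating seeds.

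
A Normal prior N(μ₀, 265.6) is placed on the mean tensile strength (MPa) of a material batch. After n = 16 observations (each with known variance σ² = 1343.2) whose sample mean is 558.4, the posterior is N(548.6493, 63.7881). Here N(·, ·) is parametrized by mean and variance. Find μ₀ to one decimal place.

The posterior mean is a precision-weighted average: μ_n = (τ₀μ₀ + τ_data·x̄)/(τ₀+τ_data), with τ₀=1/σ₀² and τ_data=n/σ².
Here τ₀ = 1/265.6 = 0.003765 and τ_data = 16/1343.2 = 0.011912, so τ_n = 0.015677.
Rearranging for μ₀: μ₀ = (μ_n·τ_n − τ_data·x̄)/τ₀ = (548.6493·0.015677 − 0.011912·558.4) / 0.003765 = 1.949514/0.003765 ≈ 517.8.

μ₀ = 517.8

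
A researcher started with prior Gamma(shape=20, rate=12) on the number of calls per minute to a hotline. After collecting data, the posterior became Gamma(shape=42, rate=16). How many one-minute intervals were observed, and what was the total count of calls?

n = 4 one-minute intervals with total 22 calls

A Gamma(α, β) prior (rate parametrization) on a Poisson rate with n observations summing to S gives posterior Gamma(α+S, β+n).
Matching: Σxᵢ = 42 − 20 = 22 and n = 16 − 12 = 4.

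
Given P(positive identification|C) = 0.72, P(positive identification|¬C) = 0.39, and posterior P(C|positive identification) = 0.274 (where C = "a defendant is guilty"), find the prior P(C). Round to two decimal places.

In odds form, posterior odds = prior odds × likelihood ratio, so prior odds = posterior odds ÷ LR.
Posterior odds = 0.274/(1−0.274) = 0.3774. LR = 0.72/0.39 = 1.8462.
Prior odds = 0.3774/1.8462 = 0.2044, so P(C) = 0.2044/(1+0.2044) ≈ 0.17.

P(C) = 0.17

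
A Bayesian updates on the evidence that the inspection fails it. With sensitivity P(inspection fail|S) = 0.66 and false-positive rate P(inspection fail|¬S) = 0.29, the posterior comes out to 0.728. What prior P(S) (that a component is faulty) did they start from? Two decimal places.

Bayes' rule in odds form gives O(S|E) = O(S)·[P(E|S)/P(E|¬S)], hence O(S) = O(S|E)/LR.
Posterior odds = 0.728/(1−0.728) = 2.6765. LR = 0.66/0.29 = 2.2759.
Prior odds = 2.6765/2.2759 = 1.1760, so P(S) = 1.1760/(1+1.1760) ≈ 0.54.

P(S) = 0.54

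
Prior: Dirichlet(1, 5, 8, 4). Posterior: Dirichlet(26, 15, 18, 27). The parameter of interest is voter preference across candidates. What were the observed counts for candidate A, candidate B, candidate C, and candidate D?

counts (25, 10, 10, 23)

For a Dirichlet(α) prior with multinomial counts c, the posterior is Dirichlet(α + c) componentwise.
Counts are posterior − prior componentwise: 26−1=25, 15−5=10, 18−8=10, 27−4=23.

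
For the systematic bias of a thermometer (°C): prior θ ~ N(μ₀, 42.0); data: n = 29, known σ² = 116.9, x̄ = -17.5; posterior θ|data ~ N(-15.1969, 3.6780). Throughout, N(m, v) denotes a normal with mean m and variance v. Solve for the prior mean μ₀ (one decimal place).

μ₀ = 8.8

With known observation variance, the Normal–Normal posterior has precision τ_n = τ₀ + n/σ² and mean μ_n = (τ₀μ₀ + (n/σ²)x̄)/τ_n.
Here τ₀ = 1/42.0 = 0.023810 and τ_data = 29/116.9 = 0.248075, so τ_n = 0.271885.
Rearranging for μ₀: μ₀ = (μ_n·τ_n − τ_data·x̄)/τ₀ = (-15.1969·0.271885 − 0.248075·-17.5) / 0.023810 = 0.209503/0.023810 ≈ 8.8.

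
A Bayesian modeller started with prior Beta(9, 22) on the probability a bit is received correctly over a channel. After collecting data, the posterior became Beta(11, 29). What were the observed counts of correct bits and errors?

A Beta(α, β) prior with s successes and f failures in binomial data gives a Beta(α+s, β+f) posterior.
So s = 11 − 9 = 2 and f = 29 − 22 = 7.

2 correct bits and 7 errors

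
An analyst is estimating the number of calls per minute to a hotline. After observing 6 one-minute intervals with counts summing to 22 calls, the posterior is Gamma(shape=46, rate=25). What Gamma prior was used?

Gamma(shape=24, rate=19)

Gamma–Poisson conjugacy: posterior shape = α + Σxᵢ, posterior rate = β + n.
So α = 46 − 22 = 24 and β = 25 − 6 = 19.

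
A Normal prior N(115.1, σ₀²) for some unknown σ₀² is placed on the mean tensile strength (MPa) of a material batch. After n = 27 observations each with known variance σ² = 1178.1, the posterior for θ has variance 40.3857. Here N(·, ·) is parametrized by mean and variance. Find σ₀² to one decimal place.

Posterior precision equals prior precision plus data precision: 1/σ_n² = 1/σ₀² + n/σ².
So 1/σ₀² = 1/40.3857 − 27/1178.1 = 0.024761 − 0.022918 = 0.001843.
Hence σ₀² = 1/0.001843 ≈ 542.6.

σ₀² = 542.6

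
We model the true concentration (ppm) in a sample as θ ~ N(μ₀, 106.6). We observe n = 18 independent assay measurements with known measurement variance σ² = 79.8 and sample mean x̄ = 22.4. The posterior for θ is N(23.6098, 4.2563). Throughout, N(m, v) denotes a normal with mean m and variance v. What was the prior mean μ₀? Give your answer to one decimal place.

μ₀ = 52.7

With known observation variance, the Normal–Normal posterior has precision τ_n = τ₀ + n/σ² and mean μ_n = (τ₀μ₀ + (n/σ²)x̄)/τ_n.
Here τ₀ = 1/106.6 = 0.009381 and τ_data = 18/79.8 = 0.225564, so τ_n = 0.234945.
Rearranging for μ₀: μ₀ = (μ_n·τ_n − τ_data·x̄)/τ₀ = (23.6098·0.234945 − 0.225564·22.4) / 0.009381 = 0.494371/0.009381 ≈ 52.7.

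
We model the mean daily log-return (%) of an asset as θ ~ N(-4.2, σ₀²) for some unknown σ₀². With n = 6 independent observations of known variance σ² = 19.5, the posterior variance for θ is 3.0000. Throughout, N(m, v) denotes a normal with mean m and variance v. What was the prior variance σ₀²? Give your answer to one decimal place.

For the Normal–Normal model with known σ², precisions add: τ_n = τ₀ + n/σ².
So 1/σ₀² = 1/3.0000 − 6/19.5 = 0.333333 − 0.307692 = 0.025641.
Hence σ₀² = 1/0.025641 ≈ 39.0.

σ₀² = 39.0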